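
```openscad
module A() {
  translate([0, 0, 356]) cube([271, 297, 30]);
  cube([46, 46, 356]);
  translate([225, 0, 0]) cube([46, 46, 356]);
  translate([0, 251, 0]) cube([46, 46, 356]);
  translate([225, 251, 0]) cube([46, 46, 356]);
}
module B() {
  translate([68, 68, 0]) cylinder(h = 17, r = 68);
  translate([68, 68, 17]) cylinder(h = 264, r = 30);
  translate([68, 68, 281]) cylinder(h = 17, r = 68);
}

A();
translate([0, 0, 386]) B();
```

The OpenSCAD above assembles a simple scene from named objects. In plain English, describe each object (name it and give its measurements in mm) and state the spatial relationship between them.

A is a four-legged stool. The seat is 271×297 mm, 30 mm thick, top at z = 386 mm. It stands on four square legs, each 46×46 mm in cross-section, from z = 0 to the seat underside, each flush with a corner of the seat.

B is a spool: two coaxial disc flanges of radius 68 mm and thickness 17 mm, joined by a core cylinder of radius 30 mm and height 264 mm. The lower flange rests on z = 0 and the three cylinders share a vertical axis.

The spool is on top of the stool.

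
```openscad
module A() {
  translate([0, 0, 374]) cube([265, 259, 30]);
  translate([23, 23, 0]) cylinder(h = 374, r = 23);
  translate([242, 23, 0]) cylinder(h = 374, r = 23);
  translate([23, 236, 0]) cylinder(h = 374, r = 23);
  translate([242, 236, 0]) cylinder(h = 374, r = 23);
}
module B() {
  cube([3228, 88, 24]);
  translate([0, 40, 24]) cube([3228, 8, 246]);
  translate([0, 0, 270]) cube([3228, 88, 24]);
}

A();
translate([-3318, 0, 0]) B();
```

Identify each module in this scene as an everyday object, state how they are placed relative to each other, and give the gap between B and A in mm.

A is a stool. B is an I-beam. The I-beam is on the floor beside the stool on its −x side. The gap between the I-beam and the stool is 90 mm.

The I-beam's nearest face is 90 mm from the stool's −x face.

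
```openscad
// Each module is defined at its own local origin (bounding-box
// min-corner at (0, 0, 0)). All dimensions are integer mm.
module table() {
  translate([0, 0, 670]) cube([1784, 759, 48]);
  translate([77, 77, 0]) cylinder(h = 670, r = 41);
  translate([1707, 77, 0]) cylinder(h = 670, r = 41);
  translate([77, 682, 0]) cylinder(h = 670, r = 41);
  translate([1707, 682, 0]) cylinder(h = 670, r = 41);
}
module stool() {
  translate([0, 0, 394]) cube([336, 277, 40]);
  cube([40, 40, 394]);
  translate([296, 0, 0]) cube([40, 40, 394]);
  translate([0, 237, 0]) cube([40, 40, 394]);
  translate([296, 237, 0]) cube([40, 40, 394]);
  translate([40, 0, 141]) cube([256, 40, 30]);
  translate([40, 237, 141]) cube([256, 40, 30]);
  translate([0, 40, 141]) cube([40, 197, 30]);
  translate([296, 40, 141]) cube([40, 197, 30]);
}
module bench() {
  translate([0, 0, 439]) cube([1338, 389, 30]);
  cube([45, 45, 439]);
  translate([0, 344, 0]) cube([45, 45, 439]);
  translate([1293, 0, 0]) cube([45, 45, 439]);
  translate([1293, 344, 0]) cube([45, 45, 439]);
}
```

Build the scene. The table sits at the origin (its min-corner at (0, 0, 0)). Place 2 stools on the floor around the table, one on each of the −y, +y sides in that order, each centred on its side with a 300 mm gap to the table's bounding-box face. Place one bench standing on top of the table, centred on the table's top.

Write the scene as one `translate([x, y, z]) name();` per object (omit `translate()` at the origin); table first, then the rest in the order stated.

table();
translate([724, -577, 0]) stool();
translate([724, 1059, 0]) stool();
translate([223, 185, 718]) bench();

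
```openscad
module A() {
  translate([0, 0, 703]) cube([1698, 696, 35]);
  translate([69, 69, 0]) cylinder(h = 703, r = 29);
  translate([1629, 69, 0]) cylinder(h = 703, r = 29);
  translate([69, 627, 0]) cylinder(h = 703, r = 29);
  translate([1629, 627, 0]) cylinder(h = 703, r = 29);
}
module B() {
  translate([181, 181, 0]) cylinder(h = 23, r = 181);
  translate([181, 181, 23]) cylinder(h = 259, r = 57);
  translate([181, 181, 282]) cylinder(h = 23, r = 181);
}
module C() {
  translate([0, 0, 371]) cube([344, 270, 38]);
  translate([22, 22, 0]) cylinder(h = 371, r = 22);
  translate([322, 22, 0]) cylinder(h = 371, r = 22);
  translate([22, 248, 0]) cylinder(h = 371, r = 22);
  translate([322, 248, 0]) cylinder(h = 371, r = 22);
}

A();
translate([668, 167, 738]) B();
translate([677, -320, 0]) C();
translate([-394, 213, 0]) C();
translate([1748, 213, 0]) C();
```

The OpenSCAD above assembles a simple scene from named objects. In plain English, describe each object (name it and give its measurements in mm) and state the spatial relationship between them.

A is a table: top 1698 mm (x) × 696 mm (y), 35 mm thick, upper face at z = 738 mm, on four round legs of 58 mm diameter, each leg's bounding box inset 40 mm from the nearest pair of top edges, running from z = 0 to the bottom of the top.

B is a spool: two coaxial disc flanges of radius 181 mm and thickness 23 mm, joined by a core cylinder of radius 57 mm and height 259 mm. The lower flange rests on z = 0 and the three cylinders share a vertical axis.

C is a four-legged stool. The seat is a 344×270×38 mm slab whose top surface is at z = 409 mm; four round legs, each 44 mm in diameter, run from the floor (z = 0) to the underside of the seat, each leg's axis is inset half a diameter from the nearest pair of seat edges (so the leg's bounding box is flush with the corner).

The spool is on top of the table, centred. Three stools sit around the table at the −y, −x, +x sides.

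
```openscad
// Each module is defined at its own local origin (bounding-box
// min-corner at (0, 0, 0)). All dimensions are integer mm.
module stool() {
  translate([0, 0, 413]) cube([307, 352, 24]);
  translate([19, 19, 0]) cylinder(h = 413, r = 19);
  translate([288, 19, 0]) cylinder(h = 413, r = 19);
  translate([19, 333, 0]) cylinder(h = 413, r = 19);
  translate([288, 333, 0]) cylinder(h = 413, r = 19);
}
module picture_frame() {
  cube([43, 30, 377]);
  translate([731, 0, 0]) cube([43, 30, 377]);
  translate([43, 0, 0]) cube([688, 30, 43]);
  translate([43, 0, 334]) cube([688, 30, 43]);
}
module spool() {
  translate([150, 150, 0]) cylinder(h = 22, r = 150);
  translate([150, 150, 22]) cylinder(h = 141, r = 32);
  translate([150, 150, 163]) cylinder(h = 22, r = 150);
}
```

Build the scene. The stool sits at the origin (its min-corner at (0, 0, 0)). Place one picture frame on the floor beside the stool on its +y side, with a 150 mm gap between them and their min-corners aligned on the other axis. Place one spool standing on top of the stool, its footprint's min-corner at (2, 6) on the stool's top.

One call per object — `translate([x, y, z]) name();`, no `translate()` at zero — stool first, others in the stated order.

stool();
translate([0, 502, 0]) picture_frame();
translate([2, 6, 437]) spool();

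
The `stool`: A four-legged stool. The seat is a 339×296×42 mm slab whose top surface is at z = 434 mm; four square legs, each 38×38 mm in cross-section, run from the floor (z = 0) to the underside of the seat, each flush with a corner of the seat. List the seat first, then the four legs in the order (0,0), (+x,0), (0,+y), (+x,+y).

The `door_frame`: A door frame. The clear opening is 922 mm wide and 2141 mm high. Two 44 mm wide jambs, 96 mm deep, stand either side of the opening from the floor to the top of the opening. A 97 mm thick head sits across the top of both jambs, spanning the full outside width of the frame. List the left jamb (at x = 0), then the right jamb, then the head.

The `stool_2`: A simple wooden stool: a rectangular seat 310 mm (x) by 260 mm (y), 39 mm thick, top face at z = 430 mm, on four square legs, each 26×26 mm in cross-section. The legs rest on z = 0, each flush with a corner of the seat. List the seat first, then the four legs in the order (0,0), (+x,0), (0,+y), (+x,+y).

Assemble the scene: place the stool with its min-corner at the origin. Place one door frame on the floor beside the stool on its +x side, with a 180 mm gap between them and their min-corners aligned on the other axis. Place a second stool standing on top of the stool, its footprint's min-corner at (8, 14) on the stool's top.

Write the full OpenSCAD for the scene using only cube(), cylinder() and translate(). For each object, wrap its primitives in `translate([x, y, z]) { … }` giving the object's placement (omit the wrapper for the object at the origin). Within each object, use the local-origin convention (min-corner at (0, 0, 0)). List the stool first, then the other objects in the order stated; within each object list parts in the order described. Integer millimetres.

translate([0, 0, 392]) cube([339, 296, 42]);
cube([38, 38, 392]);
translate([301, 0, 0]) cube([38, 38, 392]);
translate([0, 258, 0]) cube([38, 38, 392]);
translate([301, 258, 0]) cube([38, 38, 392]);
translate([519, 0, 0]) {
  cube([44, 96, 2141]);
  translate([966, 0, 0]) cube([44, 96, 2141]);
  translate([0, 0, 2141]) cube([1010, 96, 97]);
}
translate([8, 14, 434]) {
  translate([0, 0, 391]) cube([310, 260, 39]);
  cube([26, 26, 391]);
  translate([284, 0, 0]) cube([26, 26, 391]);
  translate([0, 234, 0]) cube([26, 26, 391]);
  translate([284, 234, 0]) cube([26, 26, 391]);
}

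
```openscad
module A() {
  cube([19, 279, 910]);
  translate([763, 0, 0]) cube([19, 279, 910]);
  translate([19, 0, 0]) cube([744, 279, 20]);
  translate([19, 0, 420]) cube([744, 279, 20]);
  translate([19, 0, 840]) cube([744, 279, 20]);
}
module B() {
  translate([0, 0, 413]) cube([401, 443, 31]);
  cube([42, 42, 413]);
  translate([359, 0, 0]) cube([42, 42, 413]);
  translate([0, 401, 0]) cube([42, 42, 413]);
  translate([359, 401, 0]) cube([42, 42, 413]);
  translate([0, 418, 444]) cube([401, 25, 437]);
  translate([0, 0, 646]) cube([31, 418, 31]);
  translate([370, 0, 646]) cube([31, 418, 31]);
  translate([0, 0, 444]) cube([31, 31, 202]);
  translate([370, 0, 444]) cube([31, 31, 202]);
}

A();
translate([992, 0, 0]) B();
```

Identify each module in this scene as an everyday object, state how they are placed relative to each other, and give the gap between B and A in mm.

The chair's nearest face is 210 mm from the bookshelf's +x face.

A is a bookshelf. B is a chair. The chair is on the floor beside the bookshelf on its +x side. The gap between the chair and the bookshelf is 210 mm.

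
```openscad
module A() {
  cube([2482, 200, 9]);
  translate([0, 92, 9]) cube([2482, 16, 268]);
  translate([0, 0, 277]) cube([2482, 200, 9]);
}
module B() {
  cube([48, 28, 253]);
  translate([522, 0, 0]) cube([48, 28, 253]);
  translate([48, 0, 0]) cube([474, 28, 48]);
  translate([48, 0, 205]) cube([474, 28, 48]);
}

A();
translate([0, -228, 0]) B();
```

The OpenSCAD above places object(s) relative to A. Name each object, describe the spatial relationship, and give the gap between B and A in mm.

A is an I-beam. B is a picture frame. The picture frame is on the floor beside the I-beam on its −y side. The gap between the picture frame and the I-beam is 200 mm.

The picture frame's nearest face is 200 mm from the I-beam's −y face.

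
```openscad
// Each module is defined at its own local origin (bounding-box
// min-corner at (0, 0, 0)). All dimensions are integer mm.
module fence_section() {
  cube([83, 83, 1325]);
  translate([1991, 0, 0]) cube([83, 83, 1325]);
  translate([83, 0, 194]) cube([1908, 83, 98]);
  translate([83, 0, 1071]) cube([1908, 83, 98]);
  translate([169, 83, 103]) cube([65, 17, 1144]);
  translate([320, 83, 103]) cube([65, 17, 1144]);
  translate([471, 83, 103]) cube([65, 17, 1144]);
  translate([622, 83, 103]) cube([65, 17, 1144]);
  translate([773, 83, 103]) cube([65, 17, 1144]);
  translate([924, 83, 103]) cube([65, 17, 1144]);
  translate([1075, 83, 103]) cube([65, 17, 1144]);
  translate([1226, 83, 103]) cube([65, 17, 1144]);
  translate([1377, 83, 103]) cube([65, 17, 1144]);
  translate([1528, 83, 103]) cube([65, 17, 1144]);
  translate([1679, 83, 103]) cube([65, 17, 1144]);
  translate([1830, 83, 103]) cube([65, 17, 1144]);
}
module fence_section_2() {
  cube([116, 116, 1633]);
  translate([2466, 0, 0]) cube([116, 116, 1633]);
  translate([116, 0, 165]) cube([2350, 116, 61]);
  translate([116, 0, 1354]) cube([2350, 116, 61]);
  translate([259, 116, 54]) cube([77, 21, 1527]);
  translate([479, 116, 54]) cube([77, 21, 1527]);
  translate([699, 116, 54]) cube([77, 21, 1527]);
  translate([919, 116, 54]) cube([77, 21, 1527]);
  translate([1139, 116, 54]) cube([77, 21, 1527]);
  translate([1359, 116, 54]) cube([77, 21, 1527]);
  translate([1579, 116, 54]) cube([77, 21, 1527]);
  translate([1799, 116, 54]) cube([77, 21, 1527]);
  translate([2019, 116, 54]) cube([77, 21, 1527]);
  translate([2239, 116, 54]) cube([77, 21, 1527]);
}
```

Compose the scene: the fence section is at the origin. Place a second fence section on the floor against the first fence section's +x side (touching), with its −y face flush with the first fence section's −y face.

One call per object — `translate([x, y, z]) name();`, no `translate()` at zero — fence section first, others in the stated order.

fence_section();
translate([2074, 0, 0]) fence_section_2();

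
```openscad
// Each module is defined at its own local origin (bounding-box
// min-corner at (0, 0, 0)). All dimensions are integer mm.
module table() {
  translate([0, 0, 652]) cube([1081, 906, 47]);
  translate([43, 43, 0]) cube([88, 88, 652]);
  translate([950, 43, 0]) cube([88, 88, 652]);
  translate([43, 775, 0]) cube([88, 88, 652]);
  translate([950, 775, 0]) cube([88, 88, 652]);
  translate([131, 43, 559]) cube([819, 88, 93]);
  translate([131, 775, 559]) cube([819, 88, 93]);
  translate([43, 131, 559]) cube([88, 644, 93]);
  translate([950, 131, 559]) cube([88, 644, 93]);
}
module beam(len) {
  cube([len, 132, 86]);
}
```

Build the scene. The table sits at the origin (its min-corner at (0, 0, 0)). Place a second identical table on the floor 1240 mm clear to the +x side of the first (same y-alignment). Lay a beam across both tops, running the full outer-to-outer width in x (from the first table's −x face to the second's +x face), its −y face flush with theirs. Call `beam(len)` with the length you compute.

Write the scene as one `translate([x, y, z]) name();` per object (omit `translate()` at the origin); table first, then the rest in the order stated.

table();
translate([2321, 0, 0]) table();
translate([0, 0, 699]) beam(3402);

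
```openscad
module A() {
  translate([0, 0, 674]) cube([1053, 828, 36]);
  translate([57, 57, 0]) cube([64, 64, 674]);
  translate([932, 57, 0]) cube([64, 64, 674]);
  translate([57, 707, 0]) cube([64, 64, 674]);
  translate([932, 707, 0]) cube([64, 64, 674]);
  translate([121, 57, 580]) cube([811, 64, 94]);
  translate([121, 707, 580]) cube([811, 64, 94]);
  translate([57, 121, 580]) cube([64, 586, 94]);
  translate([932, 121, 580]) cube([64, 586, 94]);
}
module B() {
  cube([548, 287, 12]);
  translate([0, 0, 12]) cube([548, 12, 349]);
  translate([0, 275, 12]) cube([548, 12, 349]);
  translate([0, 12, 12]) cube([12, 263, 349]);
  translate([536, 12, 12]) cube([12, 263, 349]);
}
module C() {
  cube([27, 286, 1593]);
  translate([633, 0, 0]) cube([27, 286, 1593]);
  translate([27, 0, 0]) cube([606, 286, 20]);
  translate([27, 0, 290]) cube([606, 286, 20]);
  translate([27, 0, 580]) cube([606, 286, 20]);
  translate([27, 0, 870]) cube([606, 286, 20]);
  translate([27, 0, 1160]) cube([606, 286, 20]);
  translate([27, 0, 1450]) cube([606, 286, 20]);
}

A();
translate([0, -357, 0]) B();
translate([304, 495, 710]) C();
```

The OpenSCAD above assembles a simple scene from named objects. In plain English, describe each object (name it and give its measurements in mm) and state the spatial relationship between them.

A is a table: top 1053 mm (x) × 828 mm (y), 36 mm thick, upper face at z = 710 mm, on four 64×64 mm square legs, each inset 57 mm from the nearest pair of top edges, running from z = 0 to the bottom of the top. Four apron rails, 64 mm thick and 94 mm tall, run between adjacent legs with their top edges flush with the underside of the top and their outer faces flush with the legs' outer faces.

B is an open storage box with external size 548×287×361 mm and wall thickness 12 mm (the base is also 12 mm thick). The base covers the whole footprint; the four walls stand on the base, with the y-facing walls full-width and the x-facing walls fitting between their inner faces.

C is an open bookshelf. Two side panels, each 27 mm thick, 286 mm deep and 1593 mm tall, stand 660 mm apart (outside-to-outside). Between them sit 6 shelves, each 20 mm thick and 286 mm deep, spanning the full gap between the sides. The bottom shelf rests on the floor (its underside at z = 0) and the clear gap between one shelf's top and the next shelf's underside is 270 mm.

The open box is on the floor beside the table on its −y side. The bookshelf is on top of the table.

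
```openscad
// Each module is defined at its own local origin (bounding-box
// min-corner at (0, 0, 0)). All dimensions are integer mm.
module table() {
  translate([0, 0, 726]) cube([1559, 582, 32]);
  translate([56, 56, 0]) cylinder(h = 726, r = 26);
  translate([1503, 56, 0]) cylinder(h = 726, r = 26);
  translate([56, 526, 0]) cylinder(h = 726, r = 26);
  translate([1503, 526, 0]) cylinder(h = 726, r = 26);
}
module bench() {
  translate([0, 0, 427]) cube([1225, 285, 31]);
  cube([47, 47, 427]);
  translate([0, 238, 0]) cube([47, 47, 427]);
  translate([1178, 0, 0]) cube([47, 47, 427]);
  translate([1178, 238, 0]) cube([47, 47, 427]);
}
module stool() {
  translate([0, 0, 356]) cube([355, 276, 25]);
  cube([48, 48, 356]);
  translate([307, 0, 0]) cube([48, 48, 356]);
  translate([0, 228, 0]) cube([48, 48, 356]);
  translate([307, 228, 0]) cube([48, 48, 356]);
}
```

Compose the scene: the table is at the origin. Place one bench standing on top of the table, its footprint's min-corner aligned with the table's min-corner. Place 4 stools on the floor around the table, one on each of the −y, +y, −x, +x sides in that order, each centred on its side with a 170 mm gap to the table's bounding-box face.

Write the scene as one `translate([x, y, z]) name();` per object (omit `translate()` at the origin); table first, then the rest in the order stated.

table();
translate([0, 0, 758]) bench();
translate([602, -446, 0]) stool();
translate([602, 752, 0]) stool();
translate([-525, 153, 0]) stool();
translate([1729, 153, 0]) stool();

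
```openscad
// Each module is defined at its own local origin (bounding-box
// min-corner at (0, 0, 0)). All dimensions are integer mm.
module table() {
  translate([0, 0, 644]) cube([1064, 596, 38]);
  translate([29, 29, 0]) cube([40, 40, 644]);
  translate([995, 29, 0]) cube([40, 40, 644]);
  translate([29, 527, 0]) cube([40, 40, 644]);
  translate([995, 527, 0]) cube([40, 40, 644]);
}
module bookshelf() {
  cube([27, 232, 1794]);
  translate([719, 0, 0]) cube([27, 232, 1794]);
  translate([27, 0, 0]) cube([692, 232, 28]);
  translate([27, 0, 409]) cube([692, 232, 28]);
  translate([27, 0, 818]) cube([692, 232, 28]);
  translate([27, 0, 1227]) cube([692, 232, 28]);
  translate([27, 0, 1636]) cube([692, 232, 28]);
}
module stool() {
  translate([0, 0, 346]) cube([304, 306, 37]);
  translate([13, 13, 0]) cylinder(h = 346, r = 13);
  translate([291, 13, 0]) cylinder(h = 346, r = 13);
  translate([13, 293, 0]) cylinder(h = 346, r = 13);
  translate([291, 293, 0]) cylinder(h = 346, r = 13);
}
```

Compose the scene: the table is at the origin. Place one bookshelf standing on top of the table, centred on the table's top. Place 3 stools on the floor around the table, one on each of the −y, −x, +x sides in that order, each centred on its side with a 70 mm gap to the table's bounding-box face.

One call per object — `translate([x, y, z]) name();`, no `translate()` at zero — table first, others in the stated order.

table();
translate([159, 182, 682]) bookshelf();
translate([380, -376, 0]) stool();
translate([-374, 145, 0]) stool();
translate([1134, 145, 0]) stool();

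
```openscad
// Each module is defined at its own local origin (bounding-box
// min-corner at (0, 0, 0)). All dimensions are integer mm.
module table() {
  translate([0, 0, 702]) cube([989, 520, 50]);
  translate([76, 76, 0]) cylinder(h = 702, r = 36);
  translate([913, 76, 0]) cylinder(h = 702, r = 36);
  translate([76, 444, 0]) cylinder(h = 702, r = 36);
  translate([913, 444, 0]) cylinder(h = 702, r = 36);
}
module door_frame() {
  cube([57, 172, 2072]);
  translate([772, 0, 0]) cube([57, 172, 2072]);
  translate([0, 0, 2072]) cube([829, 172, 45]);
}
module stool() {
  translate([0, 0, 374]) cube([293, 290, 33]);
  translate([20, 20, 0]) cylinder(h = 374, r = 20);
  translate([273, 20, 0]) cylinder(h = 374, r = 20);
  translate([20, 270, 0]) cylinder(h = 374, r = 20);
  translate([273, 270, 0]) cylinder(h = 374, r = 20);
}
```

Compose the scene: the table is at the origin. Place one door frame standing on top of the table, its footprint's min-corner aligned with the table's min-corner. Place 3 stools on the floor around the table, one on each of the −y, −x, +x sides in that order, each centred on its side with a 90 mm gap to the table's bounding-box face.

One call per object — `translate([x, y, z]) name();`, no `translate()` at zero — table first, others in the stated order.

table();
translate([0, 0, 752]) door_frame();
translate([348, -380, 0]) stool();
translate([-383, 115, 0]) stool();
translate([1079, 115, 0]) stool();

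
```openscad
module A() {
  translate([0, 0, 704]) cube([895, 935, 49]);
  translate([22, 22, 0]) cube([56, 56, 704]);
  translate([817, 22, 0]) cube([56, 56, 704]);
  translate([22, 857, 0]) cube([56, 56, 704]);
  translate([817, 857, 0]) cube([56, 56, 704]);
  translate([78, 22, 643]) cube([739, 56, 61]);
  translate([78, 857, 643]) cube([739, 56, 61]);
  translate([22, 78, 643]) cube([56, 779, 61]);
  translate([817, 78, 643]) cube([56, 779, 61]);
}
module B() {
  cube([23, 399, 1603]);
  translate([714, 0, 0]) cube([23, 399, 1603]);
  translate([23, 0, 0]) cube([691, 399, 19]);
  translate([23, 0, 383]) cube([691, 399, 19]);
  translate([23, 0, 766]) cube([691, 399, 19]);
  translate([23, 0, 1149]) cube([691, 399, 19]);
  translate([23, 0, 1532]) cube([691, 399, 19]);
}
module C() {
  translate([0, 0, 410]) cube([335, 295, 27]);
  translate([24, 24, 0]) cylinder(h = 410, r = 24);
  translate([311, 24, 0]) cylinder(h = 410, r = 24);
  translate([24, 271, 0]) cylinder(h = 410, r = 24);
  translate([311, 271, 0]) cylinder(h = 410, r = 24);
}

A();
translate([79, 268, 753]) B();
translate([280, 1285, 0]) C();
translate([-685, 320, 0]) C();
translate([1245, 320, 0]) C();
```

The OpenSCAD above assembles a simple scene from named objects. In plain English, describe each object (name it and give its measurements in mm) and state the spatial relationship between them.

A is a table: top 895 mm (x) × 935 mm (y), 49 mm thick, upper face at z = 753 mm, on four 56×56 mm square legs, each inset 22 mm from the nearest pair of top edges, running from z = 0 to the bottom of the top. Four apron rails, 56 mm thick and 61 mm tall, run between adjacent legs with their top edges flush with the underside of the top and their outer faces flush with the legs' outer faces.

B is an open bookshelf. Two side panels, each 23 mm thick, 399 mm deep and 1603 mm tall, stand 737 mm apart (outside-to-outside). Between them sit 5 shelves, each 19 mm thick and 399 mm deep, spanning the full gap between the sides. The bottom shelf rests on the floor (its underside at z = 0) and the clear gap between one shelf's top and the next shelf's underside is 364 mm.

C is a four-legged stool. The seat is 335×295 mm, 27 mm thick, top at z = 437 mm. It stands on four round legs, each 48 mm in diameter, from z = 0 to the seat underside, each leg's axis is inset half a diameter from the nearest pair of seat edges (so the leg's bounding box is flush with the corner).

The bookshelf is on top of the table, centred. Three stools sit around the table at the +y, −x, +x sides.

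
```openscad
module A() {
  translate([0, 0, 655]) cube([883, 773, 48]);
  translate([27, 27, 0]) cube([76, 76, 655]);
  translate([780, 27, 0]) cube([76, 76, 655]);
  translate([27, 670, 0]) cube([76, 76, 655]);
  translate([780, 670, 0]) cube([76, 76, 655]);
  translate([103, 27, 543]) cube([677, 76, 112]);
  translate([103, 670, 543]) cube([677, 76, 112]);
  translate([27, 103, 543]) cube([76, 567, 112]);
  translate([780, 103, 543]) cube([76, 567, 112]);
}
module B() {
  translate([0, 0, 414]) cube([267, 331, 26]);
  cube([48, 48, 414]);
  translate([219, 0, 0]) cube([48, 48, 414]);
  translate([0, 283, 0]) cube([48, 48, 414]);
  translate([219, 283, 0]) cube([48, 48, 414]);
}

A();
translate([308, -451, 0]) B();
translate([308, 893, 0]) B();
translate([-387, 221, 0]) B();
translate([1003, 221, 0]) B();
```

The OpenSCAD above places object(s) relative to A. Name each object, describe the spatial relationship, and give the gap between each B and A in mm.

A is a table. B is a stool. Four stools sit around the table at the −y, +y, −x, +x sides. The gap between each stool and the table is 120 mm.

Each stool's nearest face is 120 mm from the table's bounding box.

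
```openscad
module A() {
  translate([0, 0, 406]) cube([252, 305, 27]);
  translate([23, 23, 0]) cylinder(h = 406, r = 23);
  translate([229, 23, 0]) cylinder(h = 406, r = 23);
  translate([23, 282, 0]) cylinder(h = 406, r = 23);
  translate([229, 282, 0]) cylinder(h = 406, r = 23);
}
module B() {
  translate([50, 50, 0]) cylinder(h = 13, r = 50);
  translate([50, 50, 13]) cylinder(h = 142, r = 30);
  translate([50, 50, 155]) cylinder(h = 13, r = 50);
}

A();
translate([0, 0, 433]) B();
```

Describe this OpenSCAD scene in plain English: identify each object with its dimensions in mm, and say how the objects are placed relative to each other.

A is a four-legged stool. The seat is 252×305 mm, 27 mm thick, top at z = 433 mm. It stands on four round legs, each 46 mm in diameter, from z = 0 to the seat underside, each leg's axis is inset half a diameter from the nearest pair of seat edges (so the leg's bounding box is flush with the corner).

B is a spool: two coaxial disc flanges of radius 50 mm and thickness 13 mm, joined by a core cylinder of radius 30 mm and height 142 mm. The lower flange rests on z = 0 and the three cylinders share a vertical axis.

The spool is on top of the stool.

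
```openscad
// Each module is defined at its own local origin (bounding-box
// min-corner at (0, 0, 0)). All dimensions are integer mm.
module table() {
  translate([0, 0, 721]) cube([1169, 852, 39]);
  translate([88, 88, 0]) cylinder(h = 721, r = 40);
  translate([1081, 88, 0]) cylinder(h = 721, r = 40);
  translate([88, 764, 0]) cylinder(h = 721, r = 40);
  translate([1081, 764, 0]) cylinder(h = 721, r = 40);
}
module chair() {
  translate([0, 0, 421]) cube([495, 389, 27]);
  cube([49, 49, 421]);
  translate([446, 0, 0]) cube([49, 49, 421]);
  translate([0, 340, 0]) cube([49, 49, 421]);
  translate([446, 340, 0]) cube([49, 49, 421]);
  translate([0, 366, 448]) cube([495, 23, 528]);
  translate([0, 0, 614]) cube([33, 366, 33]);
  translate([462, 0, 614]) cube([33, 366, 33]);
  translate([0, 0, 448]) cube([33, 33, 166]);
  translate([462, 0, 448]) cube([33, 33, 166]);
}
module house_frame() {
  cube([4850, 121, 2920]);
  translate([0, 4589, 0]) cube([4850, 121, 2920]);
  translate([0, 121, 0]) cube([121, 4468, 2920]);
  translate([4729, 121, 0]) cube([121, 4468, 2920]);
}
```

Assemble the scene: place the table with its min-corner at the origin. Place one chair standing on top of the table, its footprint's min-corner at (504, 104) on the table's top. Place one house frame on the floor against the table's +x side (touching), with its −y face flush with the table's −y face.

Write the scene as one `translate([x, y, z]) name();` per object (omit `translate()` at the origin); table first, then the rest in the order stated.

table();
translate([504, 104, 760]) chair();
translate([1169, 0, 0]) house_frame();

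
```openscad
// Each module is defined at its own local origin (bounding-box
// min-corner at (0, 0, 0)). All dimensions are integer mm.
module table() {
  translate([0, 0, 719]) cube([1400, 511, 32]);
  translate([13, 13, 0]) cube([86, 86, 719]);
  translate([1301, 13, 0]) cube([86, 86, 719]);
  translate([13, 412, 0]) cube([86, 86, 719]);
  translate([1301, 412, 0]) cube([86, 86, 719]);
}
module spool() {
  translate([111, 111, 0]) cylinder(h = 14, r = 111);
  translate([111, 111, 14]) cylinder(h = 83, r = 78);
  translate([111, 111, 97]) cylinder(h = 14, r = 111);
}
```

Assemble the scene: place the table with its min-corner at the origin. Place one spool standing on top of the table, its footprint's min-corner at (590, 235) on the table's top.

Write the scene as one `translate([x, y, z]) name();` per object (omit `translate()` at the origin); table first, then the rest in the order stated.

table();
translate([590, 235, 751]) spool();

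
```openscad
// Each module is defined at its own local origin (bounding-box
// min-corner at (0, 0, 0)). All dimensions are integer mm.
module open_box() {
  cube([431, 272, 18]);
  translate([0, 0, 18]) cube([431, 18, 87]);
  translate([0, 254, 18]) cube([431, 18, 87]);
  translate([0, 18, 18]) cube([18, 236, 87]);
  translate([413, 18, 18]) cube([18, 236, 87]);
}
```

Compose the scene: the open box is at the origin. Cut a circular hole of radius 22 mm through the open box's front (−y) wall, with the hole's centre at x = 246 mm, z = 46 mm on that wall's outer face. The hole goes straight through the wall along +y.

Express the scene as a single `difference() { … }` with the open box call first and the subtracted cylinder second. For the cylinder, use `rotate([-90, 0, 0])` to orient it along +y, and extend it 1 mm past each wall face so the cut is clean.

difference() {
  open_box();
  translate([246, -1, 46]) rotate([-90, 0, 0]) cylinder(h = 20, r = 22);
}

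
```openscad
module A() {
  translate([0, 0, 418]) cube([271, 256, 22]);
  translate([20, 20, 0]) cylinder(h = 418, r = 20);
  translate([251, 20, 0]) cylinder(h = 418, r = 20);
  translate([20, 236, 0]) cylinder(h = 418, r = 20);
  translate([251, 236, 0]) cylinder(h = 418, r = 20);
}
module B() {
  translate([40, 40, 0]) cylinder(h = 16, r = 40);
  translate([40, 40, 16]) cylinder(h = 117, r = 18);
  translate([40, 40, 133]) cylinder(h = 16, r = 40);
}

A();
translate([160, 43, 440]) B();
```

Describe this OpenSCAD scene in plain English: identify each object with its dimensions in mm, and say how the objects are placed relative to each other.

A is a four-legged stool. The seat is 271×256 mm, 22 mm thick, top at z = 440 mm. It stands on four round legs, each 40 mm in diameter, from z = 0 to the seat underside, each leg's axis is inset half a diameter from the nearest pair of seat edges (so the leg's bounding box is flush with the corner).

B is a spool: two coaxial disc flanges of radius 40 mm and thickness 16 mm, joined by a core cylinder of radius 18 mm and height 117 mm. The lower flange rests on z = 0 and the three cylinders share a vertical axis.

The spool is on top of the stool.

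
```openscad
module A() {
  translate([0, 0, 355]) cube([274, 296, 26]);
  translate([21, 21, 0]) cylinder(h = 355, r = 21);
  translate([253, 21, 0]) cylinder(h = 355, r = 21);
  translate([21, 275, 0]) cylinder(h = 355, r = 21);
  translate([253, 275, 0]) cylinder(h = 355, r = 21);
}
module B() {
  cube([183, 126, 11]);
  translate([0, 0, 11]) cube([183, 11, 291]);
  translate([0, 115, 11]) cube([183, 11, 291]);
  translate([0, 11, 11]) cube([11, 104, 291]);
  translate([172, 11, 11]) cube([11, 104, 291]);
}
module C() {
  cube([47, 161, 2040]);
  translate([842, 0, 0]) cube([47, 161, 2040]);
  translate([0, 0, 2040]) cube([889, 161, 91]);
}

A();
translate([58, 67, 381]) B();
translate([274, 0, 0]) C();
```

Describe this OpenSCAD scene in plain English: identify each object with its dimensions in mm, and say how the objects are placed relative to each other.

A is a four-legged stool. The seat is a 274×296×26 mm slab whose top surface is at z = 381 mm; four round legs, each 42 mm in diameter, run from the floor (z = 0) to the underside of the seat, each leg's axis is inset half a diameter from the nearest pair of seat edges (so the leg's bounding box is flush with the corner).

B is an open-topped rectangular box: outside dimensions 183×126×302 mm, with a uniform wall and base thickness of 11 mm. The base is a full 183×126 slab on the floor; four walls sit on top of the base. The front and back walls (the −y and +y sides) span the full width; the two side walls fit between them.

C is a door frame. The clear opening is 795 mm wide and 2040 mm high. Two 47 mm wide jambs, 161 mm deep, stand either side of the opening from the floor to the top of the opening. A 91 mm thick head sits across the top of both jambs, spanning the full outside width of the frame.

The open box is on top of the stool. The door frame is against the stool's +x side, with their −y faces flush.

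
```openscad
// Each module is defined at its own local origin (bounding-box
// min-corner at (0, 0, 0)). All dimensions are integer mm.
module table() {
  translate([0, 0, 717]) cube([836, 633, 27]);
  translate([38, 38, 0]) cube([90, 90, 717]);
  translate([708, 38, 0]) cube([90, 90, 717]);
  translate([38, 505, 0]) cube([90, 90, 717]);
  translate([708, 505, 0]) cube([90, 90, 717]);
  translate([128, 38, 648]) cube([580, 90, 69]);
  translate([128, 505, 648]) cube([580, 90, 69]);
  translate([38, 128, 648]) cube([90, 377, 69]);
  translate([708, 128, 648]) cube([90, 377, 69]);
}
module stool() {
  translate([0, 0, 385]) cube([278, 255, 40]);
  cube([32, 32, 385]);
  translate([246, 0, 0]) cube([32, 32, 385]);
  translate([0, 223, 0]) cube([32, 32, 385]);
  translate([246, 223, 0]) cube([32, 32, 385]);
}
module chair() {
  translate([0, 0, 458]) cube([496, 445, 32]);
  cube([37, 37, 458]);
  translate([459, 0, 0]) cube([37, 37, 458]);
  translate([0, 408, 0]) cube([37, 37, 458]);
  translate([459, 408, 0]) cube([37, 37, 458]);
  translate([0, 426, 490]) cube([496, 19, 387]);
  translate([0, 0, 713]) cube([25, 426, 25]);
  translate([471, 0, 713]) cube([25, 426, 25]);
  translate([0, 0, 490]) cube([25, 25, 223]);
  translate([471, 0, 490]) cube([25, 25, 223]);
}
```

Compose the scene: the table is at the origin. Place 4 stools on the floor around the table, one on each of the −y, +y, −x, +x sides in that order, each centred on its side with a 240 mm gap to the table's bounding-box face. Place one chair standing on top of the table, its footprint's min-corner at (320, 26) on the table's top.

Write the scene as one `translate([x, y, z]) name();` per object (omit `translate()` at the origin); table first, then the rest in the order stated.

table();
translate([279, -495, 0]) stool();
translate([279, 873, 0]) stool();
translate([-518, 189, 0]) stool();
translate([1076, 189, 0]) stool();
translate([320, 26, 744]) chair();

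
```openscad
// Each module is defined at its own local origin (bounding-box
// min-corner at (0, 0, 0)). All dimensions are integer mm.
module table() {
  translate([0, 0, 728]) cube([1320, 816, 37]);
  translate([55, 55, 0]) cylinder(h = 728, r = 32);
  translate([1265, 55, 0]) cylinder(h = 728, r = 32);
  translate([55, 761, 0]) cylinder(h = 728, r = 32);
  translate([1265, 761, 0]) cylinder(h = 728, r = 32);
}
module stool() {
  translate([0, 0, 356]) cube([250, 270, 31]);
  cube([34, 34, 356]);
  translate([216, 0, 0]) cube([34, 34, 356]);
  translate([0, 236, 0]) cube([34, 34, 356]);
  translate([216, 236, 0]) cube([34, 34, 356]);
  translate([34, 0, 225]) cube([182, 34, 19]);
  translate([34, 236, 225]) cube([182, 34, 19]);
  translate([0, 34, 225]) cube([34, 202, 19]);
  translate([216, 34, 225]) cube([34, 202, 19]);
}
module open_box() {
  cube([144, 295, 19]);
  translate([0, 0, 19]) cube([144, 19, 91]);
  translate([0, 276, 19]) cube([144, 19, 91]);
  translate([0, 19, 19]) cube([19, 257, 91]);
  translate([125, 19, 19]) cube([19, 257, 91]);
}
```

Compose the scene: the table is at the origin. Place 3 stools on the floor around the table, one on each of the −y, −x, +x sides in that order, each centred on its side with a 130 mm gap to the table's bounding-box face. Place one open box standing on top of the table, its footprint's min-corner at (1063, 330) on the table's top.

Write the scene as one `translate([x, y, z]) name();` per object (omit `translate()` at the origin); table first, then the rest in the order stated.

table();
translate([535, -400, 0]) stool();
translate([-380, 273, 0]) stool();
translate([1450, 273, 0]) stool();
translate([1063, 330, 765]) open_box();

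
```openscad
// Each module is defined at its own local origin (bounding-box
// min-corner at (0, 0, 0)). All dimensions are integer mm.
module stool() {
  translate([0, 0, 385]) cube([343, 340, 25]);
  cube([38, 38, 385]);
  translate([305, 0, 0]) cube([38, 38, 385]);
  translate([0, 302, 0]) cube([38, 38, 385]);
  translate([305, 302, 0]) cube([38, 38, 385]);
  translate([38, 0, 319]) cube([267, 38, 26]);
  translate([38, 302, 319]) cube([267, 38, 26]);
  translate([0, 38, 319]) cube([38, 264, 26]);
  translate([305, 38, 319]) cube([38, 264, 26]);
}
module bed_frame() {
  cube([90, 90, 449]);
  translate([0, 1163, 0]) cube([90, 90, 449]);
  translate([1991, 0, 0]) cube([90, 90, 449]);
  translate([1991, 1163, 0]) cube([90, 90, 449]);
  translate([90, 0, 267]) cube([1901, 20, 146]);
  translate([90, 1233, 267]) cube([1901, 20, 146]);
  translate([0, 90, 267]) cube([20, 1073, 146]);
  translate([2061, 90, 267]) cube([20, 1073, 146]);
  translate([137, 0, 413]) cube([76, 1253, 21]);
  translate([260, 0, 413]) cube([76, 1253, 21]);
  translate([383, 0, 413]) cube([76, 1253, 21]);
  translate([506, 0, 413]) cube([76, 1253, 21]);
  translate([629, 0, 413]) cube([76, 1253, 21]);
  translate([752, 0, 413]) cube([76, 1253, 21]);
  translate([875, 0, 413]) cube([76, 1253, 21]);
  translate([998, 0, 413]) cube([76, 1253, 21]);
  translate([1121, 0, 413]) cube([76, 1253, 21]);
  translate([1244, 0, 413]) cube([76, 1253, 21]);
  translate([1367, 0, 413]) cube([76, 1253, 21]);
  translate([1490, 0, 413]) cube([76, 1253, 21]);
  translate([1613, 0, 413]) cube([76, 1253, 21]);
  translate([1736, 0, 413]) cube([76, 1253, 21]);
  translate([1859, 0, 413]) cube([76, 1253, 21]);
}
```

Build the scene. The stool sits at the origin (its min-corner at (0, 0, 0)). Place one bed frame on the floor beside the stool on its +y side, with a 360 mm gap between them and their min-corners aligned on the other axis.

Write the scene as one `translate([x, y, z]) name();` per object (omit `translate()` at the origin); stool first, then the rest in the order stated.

stool();
translate([0, 700, 0]) bed_frame();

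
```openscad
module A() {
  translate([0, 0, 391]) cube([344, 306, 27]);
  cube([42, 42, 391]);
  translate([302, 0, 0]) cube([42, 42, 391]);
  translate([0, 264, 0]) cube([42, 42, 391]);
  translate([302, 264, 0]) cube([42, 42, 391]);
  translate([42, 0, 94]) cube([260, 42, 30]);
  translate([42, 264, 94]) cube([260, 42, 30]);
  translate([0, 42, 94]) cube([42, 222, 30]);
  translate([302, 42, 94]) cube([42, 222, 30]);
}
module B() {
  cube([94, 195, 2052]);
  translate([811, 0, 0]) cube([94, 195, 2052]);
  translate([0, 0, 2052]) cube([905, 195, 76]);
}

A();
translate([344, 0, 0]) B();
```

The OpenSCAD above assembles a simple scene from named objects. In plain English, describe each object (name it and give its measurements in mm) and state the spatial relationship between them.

A is a four-legged stool. The seat is 344×306 mm, 27 mm thick, top at z = 418 mm. It stands on four square legs, each 42×42 mm in cross-section, from z = 0 to the seat underside, each flush with a corner of the seat. Four stretchers, 42 mm wide and 30 mm tall, connect adjacent legs with their undersides at z = 94 mm, each running between the inner faces of the legs it joins and aligned with the legs' outer faces on the other axis.

B is a rectangular door frame: two vertical jambs of 94×195 mm section, 2052 mm tall, with a clear opening 717 mm wide between their inner faces. A header 76 mm tall and 195 mm deep lies on top of the jambs and spans the full outside width.

The door frame is against the stool's +x side, with their −y faces flush.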